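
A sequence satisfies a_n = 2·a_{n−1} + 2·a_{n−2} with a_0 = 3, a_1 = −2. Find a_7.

64

With companion matrix B = [[2, 2], [1, 0]], [a_n, a_{n−1}]ᵀ = B·[a_{n−1}, a_{n−2}]ᵀ, so [a_7, a_6]ᵀ = B⁶·[a_1, a_0]ᵀ.
B⁶ = [[328, 240], [120, 88]], giving [a_7, a_6]ᵀ = [[64], [24]].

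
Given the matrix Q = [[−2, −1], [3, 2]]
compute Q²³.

Q² = I (check: tr Q = 0 and det Q = −1), so Q²³ = Q since 23 is odd.

[[−2, −1], [3, 2]]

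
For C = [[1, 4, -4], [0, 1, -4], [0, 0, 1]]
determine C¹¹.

[[1, 44, -924], [0, 1, -44], [0, 0, 1]]

C = I + N where N = [[0, 4, -4], [0, 0, -4], [0, 0, 0]] is strictly upper-triangular, so N³ = 0.
(I + N)¹¹ = I + 11·N + 55·N² = [[1, 44, -924], [0, 1, -44], [0, 0, 1]].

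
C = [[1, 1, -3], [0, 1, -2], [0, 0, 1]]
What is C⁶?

[[1, 6, -48], [0, 1, -12], [0, 0, 1]]

C = I + N where N = [[0, 1, -3], [0, 0, -2], [0, 0, 0]] is strictly upper-triangular, so N³ = 0.
(I + N)⁶ = I + 6·N + 15·N² = [[1, 6, -48], [0, 1, -12], [0, 0, 1]].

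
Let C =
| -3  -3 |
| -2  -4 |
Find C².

[[15, 21], [14, 22]]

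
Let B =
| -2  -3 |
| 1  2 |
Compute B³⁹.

B² = I (check: tr B = 0 and det B = -1), so B³⁹ = B since 39 is odd.

[[-2, -3], [1, 2]]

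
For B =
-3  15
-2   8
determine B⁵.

[[-1023, 3165], [-422, 1298]]

tr B = 5 and det B = 6, so the characteristic polynomial is λ² − (5)λ + (6) with roots 3 and 2.
Eigenvectors give P = [[5, 3], [2, 1]] with P⁻¹ = [[-1, 3], [2, -5]], and B = P·diag(3, 2)·P⁻¹.
Then B⁵ = P·diag(243, 32)·P⁻¹ = [[1215, 96], [486, 32]] · [[-1, 3], [2, -5]] = [[-1023, 3165], [-422, 1298]].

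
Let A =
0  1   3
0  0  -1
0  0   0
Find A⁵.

[[0, 0, 0], [0, 0, 0], [0, 0, 0]]

A is strictly triangular, hence nilpotent: A³ = 0, so A⁵ = 0.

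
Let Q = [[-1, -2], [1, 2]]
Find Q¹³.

[[-1, -2], [1, 2]]

Q² = Q (a projection; rank 1, trace 1), so Q¹³ = Q.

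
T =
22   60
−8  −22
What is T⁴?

[[16, 0], [0, 16]]

tr T = 0 and det T = −4, so the characteristic polynomial is λ² − (0)λ + (−4) with roots −2 and 2.
Eigenvectors give P = [[5, −3], [−2, 1]] with P⁻¹ = [[−1, −3], [−2, −5]], and T = P·diag(−2, 2)·P⁻¹.
Then T⁴ = P·diag(16, 16)·P⁻¹ = [[80, −48], [−32, 16]] · [[−1, −3], [−2, −5]] = [[16, 0], [0, 16]].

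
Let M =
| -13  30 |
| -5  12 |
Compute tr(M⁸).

tr M = -1 and det M = -6, so the characteristic polynomial is λ² − (-1)λ + (-6) with roots -3 and 2.
Eigenvectors give P = [[-3, 2], [-1, 1]] with P⁻¹ = [[-1, 2], [-1, 3]], and M = P·diag(-3, 2)·P⁻¹.
Then M⁸ = P·diag(6561, 256)·P⁻¹ = [[-19683, 512], [-6561, 256]] · [[-1, 2], [-1, 3]] = [[19171, -37830], [6305, -12354]].

6817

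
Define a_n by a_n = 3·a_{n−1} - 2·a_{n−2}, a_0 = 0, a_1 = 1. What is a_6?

63

With companion matrix B = [[3, -2], [1, 0]], [a_n, a_{n−1}]ᵀ = B·[a_{n−1}, a_{n−2}]ᵀ, so [a_6, a_5]ᵀ = B^5·[a_1, a_0]ᵀ.
B^5 = [[63, -62], [31, -30]], giving [a_6, a_5]ᵀ = [[63], [31]].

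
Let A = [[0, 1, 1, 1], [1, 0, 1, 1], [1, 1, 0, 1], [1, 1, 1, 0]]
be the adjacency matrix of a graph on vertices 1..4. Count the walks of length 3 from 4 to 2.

7

The number of length-3 walks from vertex 4 to vertex 2 is entry (4,2) of A³, where A is the adjacency matrix.
A² = [[3, 2, 2, 2], [2, 3, 2, 2], [2, 2, 3, 2], [2, 2, 2, 3]]
A³ = [[6, 7, 7, 7], [7, 6, 7, 7], [7, 7, 6, 7], [7, 7, 7, 6]]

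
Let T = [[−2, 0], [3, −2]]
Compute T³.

T² = [[4, 0], [−12, 4]]
T³ = [[−8, 0], [36, −8]]

[[−8, 0], [36, −8]]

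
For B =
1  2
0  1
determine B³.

B = I + N where N = [[0, 2], [0, 0]] is strictly upper-triangular, so N² = 0.
(I + N)³ = I + 3·N = [[1, 6], [0, 1]].

[[1, 6], [0, 1]]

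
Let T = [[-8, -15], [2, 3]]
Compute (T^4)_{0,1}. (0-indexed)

tr T = -5 and det T = 6, so the characteristic polynomial is λ² − (-5)λ + (6) with roots -3 and -2.
Eigenvectors give P = [[-3, 5], [1, -2]] with P⁻¹ = [[-2, -5], [-1, -3]], and T = P·diag(-3, -2)·P⁻¹.
Then T^4 = P·diag(81, 16)·P⁻¹ = [[-243, 80], [81, -32]] · [[-2, -5], [-1, -3]] = [[406, 975], [-130, -309]].

975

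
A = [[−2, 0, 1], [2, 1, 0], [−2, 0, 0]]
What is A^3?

[[0, 0, 2], [2, 1, −2], [−4, 0, 4]]

A^2 = [[2, 0, −2], [−2, 1, 2], [4, 0, −2]]
A^3 = [[0, 0, 2], [2, 1, −2], [−4, 0, 4]]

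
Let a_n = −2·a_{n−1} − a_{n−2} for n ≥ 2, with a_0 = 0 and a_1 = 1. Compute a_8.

−8

With companion matrix C = [[−2, −1], [1, 0]], [a_n, a_{n−1}]ᵀ = C·[a_{n−1}, a_{n−2}]ᵀ, so [a_8, a_7]ᵀ = C⁷·[a_1, a_0]ᵀ.
C⁷ = [[−8, −7], [7, 6]], giving [a_8, a_7]ᵀ = [[−8], [7]].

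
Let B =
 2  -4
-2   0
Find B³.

[[40, -48], [-24, 16]]

B² = [[12, -8], [-4, 8]]
B³ = [[40, -48], [-24, 16]]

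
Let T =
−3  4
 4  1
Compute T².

[[25, −8], [−8, 17]]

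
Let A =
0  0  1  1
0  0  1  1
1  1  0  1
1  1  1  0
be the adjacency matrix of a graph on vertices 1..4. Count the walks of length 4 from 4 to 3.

14

The number of length-4 walks from vertex 4 to vertex 3 is entry (4,3) of A⁴, where A is the adjacency matrix.
A² = [[2, 2, 1, 1], [2, 2, 1, 1], [1, 1, 3, 2], [1, 1, 2, 3]]
A³ = [[2, 2, 5, 5], [2, 2, 5, 5], [5, 5, 4, 5], [5, 5, 5, 4]]
A⁴ = [[10, 10, 9, 9], [10, 10, 9, 9], [9, 9, 15, 14], [9, 9, 14, 15]]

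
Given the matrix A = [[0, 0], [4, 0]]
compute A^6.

A is strictly triangular, hence nilpotent: A^2 = 0, so A^6 = 0.

[[0, 0], [0, 0]]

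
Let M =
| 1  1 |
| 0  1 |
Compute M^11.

M = I + N where N = [[0, 1], [0, 0]] is strictly upper-triangular, so N^2 = 0.
(I + N)^11 = I + 11·N = [[1, 11], [0, 1]].

[[1, 11], [0, 1]]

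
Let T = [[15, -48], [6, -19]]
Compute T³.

[[207, -624], [78, -235]]

tr T = -4 and det T = 3, so the characteristic polynomial is λ² − (-4)λ + (3) with roots -3 and -1.
Eigenvectors give P = [[-8, 3], [-3, 1]] with P⁻¹ = [[1, -3], [3, -8]], and T = P·diag(-3, -1)·P⁻¹.
Then T³ = P·diag(-27, -1)·P⁻¹ = [[216, -3], [81, -1]] · [[1, -3], [3, -8]] = [[207, -624], [78, -235]].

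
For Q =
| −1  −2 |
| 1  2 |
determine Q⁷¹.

[[−1, −2], [1, 2]]

Q² = Q (a projection; rank 1, trace 1), so Q⁷¹ = Q.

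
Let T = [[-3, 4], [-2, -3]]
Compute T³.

T² = [[1, -24], [12, 1]]
T³ = [[45, 76], [-38, 45]]

[[45, 76], [-38, 45]]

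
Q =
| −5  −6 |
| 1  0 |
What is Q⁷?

tr Q = −5 and det Q = 6, so the characteristic polynomial is λ² − (−5)λ + (6) with roots −2 and −3.
Eigenvectors give P = [[2, 3], [−1, −1]] with P⁻¹ = [[−1, −3], [1, 2]], and Q = P·diag(−2, −3)·P⁻¹.
Then Q⁷ = P·diag(−128, −2187)·P⁻¹ = [[−256, −6561], [128, 2187]] · [[−1, −3], [1, 2]] = [[−6305, −12354], [2059, 3990]].

[[−6305, −12354], [2059, 3990]]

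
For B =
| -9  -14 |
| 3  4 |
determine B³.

tr B = -5 and det B = 6, so the characteristic polynomial is λ² − (-5)λ + (6) with roots -2 and -3.
Eigenvectors give P = [[-2, 7], [1, -3]] with P⁻¹ = [[3, 7], [1, 2]], and B = P·diag(-2, -3)·P⁻¹.
Then B³ = P·diag(-8, -27)·P⁻¹ = [[16, -189], [-8, 81]] · [[3, 7], [1, 2]] = [[-141, -266], [57, 106]].

[[-141, -266], [57, 106]]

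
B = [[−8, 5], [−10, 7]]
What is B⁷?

tr B = −1 and det B = −6, so the characteristic polynomial is λ² − (−1)λ + (−6) with roots 2 and −3.
Eigenvectors give P = [[−1, 1], [−2, 1]] with P⁻¹ = [[1, −1], [2, −1]], and B = P·diag(2, −3)·P⁻¹.
Then B⁷ = P·diag(128, −2187)·P⁻¹ = [[−128, −2187], [−256, −2187]] · [[1, −1], [2, −1]] = [[−4502, 2315], [−4630, 2443]].

[[−4502, 2315], [−4630, 2443]]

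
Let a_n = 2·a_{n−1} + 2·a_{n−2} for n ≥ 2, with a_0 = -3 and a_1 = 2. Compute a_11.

With companion matrix A = [[2, 2], [1, 0]], [a_n, a_{n−1}]ᵀ = A·[a_{n−1}, a_{n−2}]ᵀ, so [a_11, a_10]ᵀ = A^10·[a_1, a_0]ᵀ.
A^10 = [[18272, 13376], [6688, 4896]], giving [a_11, a_10]ᵀ = [[-3584], [-1312]].

-3584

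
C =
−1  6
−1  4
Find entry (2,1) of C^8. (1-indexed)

tr C = 3 and det C = 2, so the characteristic polynomial is λ² − (3)λ + (2) with roots 2 and 1.
Eigenvectors give P = [[2, 3], [1, 1]] with P⁻¹ = [[−1, 3], [1, −2]], and C = P·diag(2, 1)·P⁻¹.
Then C^8 = P·diag(256, 1)·P⁻¹ = [[512, 3], [256, 1]] · [[−1, 3], [1, −2]] = [[−509, 1530], [−255, 766]].

−255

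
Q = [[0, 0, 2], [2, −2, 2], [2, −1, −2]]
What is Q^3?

[[−12, 8, 12], [−4, 0, 12], [20, −14, −16]]

Q^2 = [[4, −2, −4], [0, 2, −4], [−6, 4, 6]]
Q^3 = [[−12, 8, 12], [−4, 0, 12], [20, −14, −16]]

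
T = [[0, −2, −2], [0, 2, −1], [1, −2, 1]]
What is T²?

[[−2, 0, 0], [−1, 6, −3], [1, −8, 1]]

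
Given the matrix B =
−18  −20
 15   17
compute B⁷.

[[−9132, −9260], [6945, 7073]]

tr B = −1 and det B = −6, so the characteristic polynomial is λ² − (−1)λ + (−6) with roots −3 and 2.
Eigenvectors give P = [[4, −1], [−3, 1]] with P⁻¹ = [[1, 1], [3, 4]], and B = P·diag(−3, 2)·P⁻¹.
Then B⁷ = P·diag(−2187, 128)·P⁻¹ = [[−8748, −128], [6561, 128]] · [[1, 1], [3, 4]] = [[−9132, −9260], [6945, 7073]].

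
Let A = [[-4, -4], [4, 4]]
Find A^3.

A^2 = [[0, 0], [0, 0]]
A^3 = [[0, 0], [0, 0]]

[[0, 0], [0, 0]]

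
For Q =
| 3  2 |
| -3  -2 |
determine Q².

[[3, 2], [-3, -2]]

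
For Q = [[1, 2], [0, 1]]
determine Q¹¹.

[[1, 22], [0, 1]]

Q = I + N where N = [[0, 2], [0, 0]] is strictly upper-triangular, so N² = 0.
(I + N)¹¹ = I + 11·N = [[1, 22], [0, 1]].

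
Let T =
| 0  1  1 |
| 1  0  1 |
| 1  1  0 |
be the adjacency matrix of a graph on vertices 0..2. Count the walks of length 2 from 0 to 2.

The number of length-2 walks from vertex 0 to vertex 2 is entry (0,2) of T², where T is the adjacency matrix.
T² = [[2, 1, 1], [1, 2, 1], [1, 1, 2]]

1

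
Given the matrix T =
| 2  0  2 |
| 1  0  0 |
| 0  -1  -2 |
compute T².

[[4, -2, 0], [2, 0, 2], [-1, 2, 4]]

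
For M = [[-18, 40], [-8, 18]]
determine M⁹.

tr M = 0 and det M = -4, so the characteristic polynomial is λ² − (0)λ + (-4) with roots 2 and -2.
Eigenvectors give P = [[2, -5], [1, -2]] with P⁻¹ = [[-2, 5], [-1, 2]], and M = P·diag(2, -2)·P⁻¹.
Then M⁹ = P·diag(512, -512)·P⁻¹ = [[1024, 2560], [512, 1024]] · [[-2, 5], [-1, 2]] = [[-4608, 10240], [-2048, 4608]].

[[-4608, 10240], [-2048, 4608]]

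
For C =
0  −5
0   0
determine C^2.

C is strictly triangular, hence nilpotent: C^2 = 0, so C^2 = 0.

[[0, 0], [0, 0]]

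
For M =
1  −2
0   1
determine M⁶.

M = I + N where N = [[0, −2], [0, 0]] is strictly upper-triangular, so N² = 0.
(I + N)⁶ = I + 6·N = [[1, −12], [0, 1]].

[[1, −12], [0, 1]]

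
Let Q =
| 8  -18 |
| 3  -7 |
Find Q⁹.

[[1538, -3078], [513, -1027]]

tr Q = 1 and det Q = -2, so the characteristic polynomial is λ² − (1)λ + (-2) with roots -1 and 2.
Eigenvectors give P = [[-2, 3], [-1, 1]] with P⁻¹ = [[1, -3], [1, -2]], and Q = P·diag(-1, 2)·P⁻¹.
Then Q⁹ = P·diag(-1, 512)·P⁻¹ = [[2, 1536], [1, 512]] · [[1, -3], [1, -2]] = [[1538, -3078], [513, -1027]].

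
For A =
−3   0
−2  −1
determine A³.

A² = [[9, 0], [8, 1]]
A³ = [[−27, 0], [−26, −1]]

[[−27, 0], [−26, −1]]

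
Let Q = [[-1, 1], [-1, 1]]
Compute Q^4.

[[0, 0], [0, 0]]

Q^2 = [[0, 0], [0, 0]]
Q^3 = [[0, 0], [0, 0]]
Q^4 = [[0, 0], [0, 0]]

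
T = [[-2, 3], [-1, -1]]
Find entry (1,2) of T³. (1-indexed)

12

T² = [[1, -9], [3, -2]]
T³ = [[7, 12], [-4, 11]]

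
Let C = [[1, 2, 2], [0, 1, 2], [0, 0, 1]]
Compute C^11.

[[1, 22, 242], [0, 1, 22], [0, 0, 1]]

C = I + N where N = [[0, 2, 2], [0, 0, 2], [0, 0, 0]] is strictly upper-triangular, so N^3 = 0.
(I + N)^11 = I + 11·N + 55·N^2 = [[1, 22, 242], [0, 1, 22], [0, 0, 1]].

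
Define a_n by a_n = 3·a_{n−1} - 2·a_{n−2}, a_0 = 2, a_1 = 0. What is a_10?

With companion matrix Q = [[3, -2], [1, 0]], [a_n, a_{n−1}]ᵀ = Q·[a_{n−1}, a_{n−2}]ᵀ, so [a_10, a_9]ᵀ = Q⁹·[a_1, a_0]ᵀ.
Q⁹ = [[1023, -1022], [511, -510]], giving [a_10, a_9]ᵀ = [[-2044], [-1020]].

-2044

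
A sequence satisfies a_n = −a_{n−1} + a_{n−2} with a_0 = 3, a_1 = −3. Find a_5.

−24

With companion matrix C = [[−1, 1], [1, 0]], [a_n, a_{n−1}]ᵀ = C·[a_{n−1}, a_{n−2}]ᵀ, so [a_5, a_4]ᵀ = C⁴·[a_1, a_0]ᵀ.
C⁴ = [[5, −3], [−3, 2]], giving [a_5, a_4]ᵀ = [[−24], [15]].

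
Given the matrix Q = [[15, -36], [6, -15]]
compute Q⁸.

[[6561, 0], [0, 6561]]

tr Q = 0 and det Q = -9, so the characteristic polynomial is λ² − (0)λ + (-9) with roots 3 and -3.
Eigenvectors give P = [[3, 2], [1, 1]] with P⁻¹ = [[1, -2], [-1, 3]], and Q = P·diag(3, -3)·P⁻¹.
Then Q⁸ = P·diag(6561, 6561)·P⁻¹ = [[19683, 13122], [6561, 6561]] · [[1, -2], [-1, 3]] = [[6561, 0], [0, 6561]].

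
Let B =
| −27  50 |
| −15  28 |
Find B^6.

[[−3261, 6650], [−1995, 4054]]

tr B = 1 and det B = −6, so the characteristic polynomial is λ² − (1)λ + (−6) with roots 3 and −2.
Eigenvectors give P = [[5, −2], [3, −1]] with P⁻¹ = [[−1, 2], [−3, 5]], and B = P·diag(3, −2)·P⁻¹.
Then B^6 = P·diag(729, 64)·P⁻¹ = [[3645, −128], [2187, −64]] · [[−1, 2], [−3, 5]] = [[−3261, 6650], [−1995, 4054]].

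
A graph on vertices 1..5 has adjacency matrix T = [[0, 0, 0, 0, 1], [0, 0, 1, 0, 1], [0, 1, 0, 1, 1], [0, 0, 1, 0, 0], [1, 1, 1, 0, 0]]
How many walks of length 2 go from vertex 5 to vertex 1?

0

The number of length-2 walks from vertex 5 to vertex 1 is entry (5,1) of T^2, where T is the adjacency matrix.
T^2 = [[1, 1, 1, 0, 0], [1, 2, 1, 1, 1], [1, 1, 3, 0, 1], [0, 1, 0, 1, 1], [0, 1, 1, 1, 3]]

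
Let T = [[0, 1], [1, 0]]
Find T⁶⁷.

T² = I (check: tr T = 0 and det T = -1), so T⁶⁷ = T since 67 is odd.

[[0, 1], [1, 0]]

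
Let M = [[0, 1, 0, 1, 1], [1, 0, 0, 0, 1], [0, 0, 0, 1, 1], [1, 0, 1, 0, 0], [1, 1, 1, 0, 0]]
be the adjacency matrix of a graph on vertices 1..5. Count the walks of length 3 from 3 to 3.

0

The number of length-3 walks from vertex 3 to vertex 3 is entry (3,3) of M^3, where M is the adjacency matrix.
M^2 = [[3, 1, 2, 0, 1], [1, 2, 1, 1, 1], [2, 1, 2, 0, 0], [0, 1, 0, 2, 2], [1, 1, 0, 2, 3]]
M^3 = [[2, 4, 1, 5, 6], [4, 2, 2, 2, 4], [1, 2, 0, 4, 5], [5, 2, 4, 0, 1], [6, 4, 5, 1, 2]]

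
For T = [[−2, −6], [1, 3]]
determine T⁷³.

[[−2, −6], [1, 3]]

T² = T (a projection; rank 1, trace 1), so T⁷³ = T.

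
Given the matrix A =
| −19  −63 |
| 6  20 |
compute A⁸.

tr A = 1 and det A = −2, so the characteristic polynomial is λ² − (1)λ + (−2) with roots 2 and −1.
Eigenvectors give P = [[−3, 7], [1, −2]] with P⁻¹ = [[2, 7], [1, 3]], and A = P·diag(2, −1)·P⁻¹.
Then A⁸ = P·diag(256, 1)·P⁻¹ = [[−768, 7], [256, −2]] · [[2, 7], [1, 3]] = [[−1529, −5355], [510, 1786]].

[[−1529, −5355], [510, 1786]]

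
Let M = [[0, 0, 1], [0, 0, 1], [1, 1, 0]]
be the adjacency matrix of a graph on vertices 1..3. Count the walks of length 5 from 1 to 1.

0

The number of length-5 walks from vertex 1 to vertex 1 is entry (1,1) of M⁵, where M is the adjacency matrix.
M² = [[1, 1, 0], [1, 1, 0], [0, 0, 2]]
M³ = [[0, 0, 2], [0, 0, 2], [2, 2, 0]]
M⁴ = [[2, 2, 0], [2, 2, 0], [0, 0, 4]]
M⁵ = [[0, 0, 4], [0, 0, 4], [4, 4, 0]]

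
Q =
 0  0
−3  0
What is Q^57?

[[0, 0], [0, 0]]

Q is strictly triangular, hence nilpotent: Q^2 = 0, so Q^57 = 0.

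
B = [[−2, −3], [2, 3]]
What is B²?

B² = B (a projection; rank 1, trace 1), so B² = B.

[[−2, −3], [2, 3]]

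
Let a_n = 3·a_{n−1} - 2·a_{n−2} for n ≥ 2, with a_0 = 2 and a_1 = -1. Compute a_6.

-187

With companion matrix Q = [[3, -2], [1, 0]], [a_n, a_{n−1}]ᵀ = Q·[a_{n−1}, a_{n−2}]ᵀ, so [a_6, a_5]ᵀ = Q^5·[a_1, a_0]ᵀ.
Q^5 = [[63, -62], [31, -30]], giving [a_6, a_5]ᵀ = [[-187], [-91]].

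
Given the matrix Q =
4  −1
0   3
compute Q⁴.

[[256, −175], [0, 81]]

Q² = [[16, −7], [0, 9]]
Q³ = [[64, −37], [0, 27]]
Q⁴ = [[256, −175], [0, 81]]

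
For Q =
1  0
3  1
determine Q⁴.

Q = I + N where N = [[0, 0], [3, 0]] is strictly lower-triangular, so N² = 0.
(I + N)⁴ = I + 4·N = [[1, 0], [12, 1]].

[[1, 0], [12, 1]]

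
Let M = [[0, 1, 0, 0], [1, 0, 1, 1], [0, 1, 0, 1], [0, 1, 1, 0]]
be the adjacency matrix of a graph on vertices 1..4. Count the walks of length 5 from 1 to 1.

The number of length-5 walks from vertex 1 to vertex 1 is entry (1,1) of M⁵, where M is the adjacency matrix.
M² = [[1, 0, 1, 1], [0, 3, 1, 1], [1, 1, 2, 1], [1, 1, 1, 2]]
M³ = [[0, 3, 1, 1], [3, 2, 4, 4], [1, 4, 2, 3], [1, 4, 3, 2]]
M⁴ = [[3, 2, 4, 4], [2, 11, 6, 6], [4, 6, 7, 6], [4, 6, 6, 7]]
M⁵ = [[2, 11, 6, 6], [11, 14, 17, 17], [6, 17, 12, 13], [6, 17, 13, 12]]

2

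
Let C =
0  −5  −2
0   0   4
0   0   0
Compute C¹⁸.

C is strictly triangular, hence nilpotent: C³ = 0, so C¹⁸ = 0.

[[0, 0, 0], [0, 0, 0], [0, 0, 0]]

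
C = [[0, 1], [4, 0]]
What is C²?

[[4, 0], [0, 4]]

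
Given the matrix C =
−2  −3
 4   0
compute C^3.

[[40, 24], [−32, 24]]

C^2 = [[−8, 6], [−8, −12]]
C^3 = [[40, 24], [−32, 24]]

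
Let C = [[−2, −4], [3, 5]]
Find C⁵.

[[−92, −124], [93, 125]]

tr C = 3 and det C = 2, so the characteristic polynomial is λ² − (3)λ + (2) with roots 2 and 1.
Eigenvectors give P = [[1, −4], [−1, 3]] with P⁻¹ = [[−3, −4], [−1, −1]], and C = P·diag(2, 1)·P⁻¹.
Then C⁵ = P·diag(32, 1)·P⁻¹ = [[32, −4], [−32, 3]] · [[−3, −4], [−1, −1]] = [[−92, −124], [93, 125]].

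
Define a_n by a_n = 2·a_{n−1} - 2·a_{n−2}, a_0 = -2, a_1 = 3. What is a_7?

With companion matrix B = [[2, -2], [1, 0]], [a_n, a_{n−1}]ᵀ = B·[a_{n−1}, a_{n−2}]ᵀ, so [a_7, a_6]ᵀ = B⁶·[a_1, a_0]ᵀ.
B⁶ = [[-8, 16], [-8, 8]], giving [a_7, a_6]ᵀ = [[-56], [-40]].

-56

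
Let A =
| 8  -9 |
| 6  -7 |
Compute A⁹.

[[1538, -1539], [1026, -1027]]

tr A = 1 and det A = -2, so the characteristic polynomial is λ² − (1)λ + (-2) with roots -1 and 2.
Eigenvectors give P = [[1, 3], [1, 2]] with P⁻¹ = [[-2, 3], [1, -1]], and A = P·diag(-1, 2)·P⁻¹.
Then A⁹ = P·diag(-1, 512)·P⁻¹ = [[-1, 1536], [-1, 1024]] · [[-2, 3], [1, -1]] = [[1538, -1539], [1026, -1027]].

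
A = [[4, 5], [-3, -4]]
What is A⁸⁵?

[[4, 5], [-3, -4]]

A² = I (check: tr A = 0 and det A = -1), so A⁸⁵ = A since 85 is odd.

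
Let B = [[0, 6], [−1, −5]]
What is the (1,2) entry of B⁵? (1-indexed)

1266

tr B = −5 and det B = 6, so the characteristic polynomial is λ² − (−5)λ + (6) with roots −2 and −3.
Eigenvectors give P = [[−3, 2], [1, −1]] with P⁻¹ = [[−1, −2], [−1, −3]], and B = P·diag(−2, −3)·P⁻¹.
Then B⁵ = P·diag(−32, −243)·P⁻¹ = [[96, −486], [−32, 243]] · [[−1, −2], [−1, −3]] = [[390, 1266], [−211, −665]].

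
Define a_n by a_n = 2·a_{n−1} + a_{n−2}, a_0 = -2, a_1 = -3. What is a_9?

With companion matrix B = [[2, 1], [1, 0]], [a_n, a_{n−1}]ᵀ = B·[a_{n−1}, a_{n−2}]ᵀ, so [a_9, a_8]ᵀ = B⁸·[a_1, a_0]ᵀ.
B⁸ = [[985, 408], [408, 169]], giving [a_9, a_8]ᵀ = [[-3771], [-1562]].

-3771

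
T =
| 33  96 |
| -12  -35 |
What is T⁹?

[[157473, 472416], [-59052, -177155]]

tr T = -2 and det T = -3, so the characteristic polynomial is λ² − (-2)λ + (-3) with roots -3 and 1.
Eigenvectors give P = [[-8, -3], [3, 1]] with P⁻¹ = [[1, 3], [-3, -8]], and T = P·diag(-3, 1)·P⁻¹.
Then T⁹ = P·diag(-19683, 1)·P⁻¹ = [[157464, -3], [-59049, 1]] · [[1, 3], [-3, -8]] = [[157473, 472416], [-59052, -177155]].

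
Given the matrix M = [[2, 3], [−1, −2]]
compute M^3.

[[2, 3], [−1, −2]]

M² = I (check: tr M = 0 and det M = −1), so M^3 = M since 3 is odd.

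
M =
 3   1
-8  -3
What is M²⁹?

M² = I (check: tr M = 0 and det M = -1), so M²⁹ = M since 29 is odd.

[[3, 1], [-8, -3]]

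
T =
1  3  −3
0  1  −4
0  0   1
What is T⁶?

T = I + N where N = [[0, 3, −3], [0, 0, −4], [0, 0, 0]] is strictly upper-triangular, so N³ = 0.
(I + N)⁶ = I + 6·N + 15·N² = [[1, 18, −198], [0, 1, −24], [0, 0, 1]].

[[1, 18, −198], [0, 1, −24], [0, 0, 1]]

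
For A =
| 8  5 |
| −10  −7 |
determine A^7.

[[4502, 2315], [−4630, −2443]]

tr A = 1 and det A = −6, so the characteristic polynomial is λ² − (1)λ + (−6) with roots −2 and 3.
Eigenvectors give P = [[−1, −1], [2, 1]] with P⁻¹ = [[1, 1], [−2, −1]], and A = P·diag(−2, 3)·P⁻¹.
Then A^7 = P·diag(−128, 2187)·P⁻¹ = [[128, −2187], [−256, 2187]] · [[1, 1], [−2, −1]] = [[4502, 2315], [−4630, −2443]].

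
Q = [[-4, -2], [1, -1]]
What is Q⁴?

tr Q = -5 and det Q = 6, so the characteristic polynomial is λ² − (-5)λ + (6) with roots -2 and -3.
Eigenvectors give P = [[-1, -2], [1, 1]] with P⁻¹ = [[1, 2], [-1, -1]], and Q = P·diag(-2, -3)·P⁻¹.
Then Q⁴ = P·diag(16, 81)·P⁻¹ = [[-16, -162], [16, 81]] · [[1, 2], [-1, -1]] = [[146, 130], [-65, -49]].

[[146, 130], [-65, -49]]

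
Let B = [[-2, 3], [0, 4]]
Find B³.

B² = [[4, 6], [0, 16]]
B³ = [[-8, 36], [0, 64]]

[[-8, 36], [0, 64]]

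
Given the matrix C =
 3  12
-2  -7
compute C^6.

tr C = -4 and det C = 3, so the characteristic polynomial is λ² − (-4)λ + (3) with roots -1 and -3.
Eigenvectors give P = [[3, -2], [-1, 1]] with P⁻¹ = [[1, 2], [1, 3]], and C = P·diag(-1, -3)·P⁻¹.
Then C^6 = P·diag(1, 729)·P⁻¹ = [[3, -1458], [-1, 729]] · [[1, 2], [1, 3]] = [[-1455, -4368], [728, 2185]].

[[-1455, -4368], [728, 2185]]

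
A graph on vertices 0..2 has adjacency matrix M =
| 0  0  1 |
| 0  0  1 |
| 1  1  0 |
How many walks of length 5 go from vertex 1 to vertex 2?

The number of length-5 walks from vertex 1 to vertex 2 is entry (1,2) of M^5, where M is the adjacency matrix.
M^2 = [[1, 1, 0], [1, 1, 0], [0, 0, 2]]
M^3 = [[0, 0, 2], [0, 0, 2], [2, 2, 0]]
M^4 = [[2, 2, 0], [2, 2, 0], [0, 0, 4]]
M^5 = [[0, 0, 4], [0, 0, 4], [4, 4, 0]]

4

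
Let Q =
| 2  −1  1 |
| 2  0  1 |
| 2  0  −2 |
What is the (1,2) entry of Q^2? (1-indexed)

−2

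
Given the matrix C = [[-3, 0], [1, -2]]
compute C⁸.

[[6561, 0], [-6305, 256]]

tr C = -5 and det C = 6, so the characteristic polynomial is λ² − (-5)λ + (6) with roots -3 and -2.
Eigenvectors give P = [[-1, 0], [1, -1]] with P⁻¹ = [[-1, 0], [-1, -1]], and C = P·diag(-3, -2)·P⁻¹.
Then C⁸ = P·diag(6561, 256)·P⁻¹ = [[-6561, 0], [6561, -256]] · [[-1, 0], [-1, -1]] = [[6561, 0], [-6305, 256]].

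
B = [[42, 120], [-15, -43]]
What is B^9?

tr B = -1 and det B = -6, so the characteristic polynomial is λ² − (-1)λ + (-6) with roots 2 and -3.
Eigenvectors give P = [[-3, -8], [1, 3]] with P⁻¹ = [[-3, -8], [1, 3]], and B = P·diag(2, -3)·P⁻¹.
Then B^9 = P·diag(512, -19683)·P⁻¹ = [[-1536, 157464], [512, -59049]] · [[-3, -8], [1, 3]] = [[162072, 484680], [-60585, -181243]].

[[162072, 484680], [-60585, -181243]]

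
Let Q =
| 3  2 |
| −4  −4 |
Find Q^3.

[[11, 10], [−20, −24]]

Q^2 = [[1, −2], [4, 8]]
Q^3 = [[11, 10], [−20, −24]]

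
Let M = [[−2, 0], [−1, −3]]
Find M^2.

[[4, 0], [5, 9]]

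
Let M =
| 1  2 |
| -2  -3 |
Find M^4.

[[-7, -8], [8, 9]]

M^2 = [[-3, -4], [4, 5]]
M^3 = [[5, 6], [-6, -7]]
M^4 = [[-7, -8], [8, 9]]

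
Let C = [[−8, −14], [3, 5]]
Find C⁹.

[[−3578, −7154], [1533, 3065]]

tr C = −3 and det C = 2, so the characteristic polynomial is λ² − (−3)λ + (2) with roots −2 and −1.
Eigenvectors give P = [[7, −2], [−3, 1]] with P⁻¹ = [[1, 2], [3, 7]], and C = P·diag(−2, −1)·P⁻¹.
Then C⁹ = P·diag(−512, −1)·P⁻¹ = [[−3584, 2], [1536, −1]] · [[1, 2], [3, 7]] = [[−3578, −7154], [1533, 3065]].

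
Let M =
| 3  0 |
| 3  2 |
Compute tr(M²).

13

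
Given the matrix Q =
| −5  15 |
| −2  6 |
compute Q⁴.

[[−5, 15], [−2, 6]]

Q² = Q (a projection; rank 1, trace 1), so Q⁴ = Q.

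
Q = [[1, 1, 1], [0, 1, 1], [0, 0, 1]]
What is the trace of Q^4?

Q = I + N where N = [[0, 1, 1], [0, 0, 1], [0, 0, 0]] is strictly upper-triangular, so N^3 = 0.
(I + N)^4 = I + 4·N + 6·N^2 = [[1, 4, 10], [0, 1, 4], [0, 0, 1]].

3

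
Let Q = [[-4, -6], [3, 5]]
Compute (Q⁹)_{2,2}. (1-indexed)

tr Q = 1 and det Q = -2, so the characteristic polynomial is λ² − (1)λ + (-2) with roots -1 and 2.
Eigenvectors give P = [[-2, 1], [1, -1]] with P⁻¹ = [[-1, -1], [-1, -2]], and Q = P·diag(-1, 2)·P⁻¹.
Then Q⁹ = P·diag(-1, 512)·P⁻¹ = [[2, 512], [-1, -512]] · [[-1, -1], [-1, -2]] = [[-514, -1026], [513, 1025]].

1025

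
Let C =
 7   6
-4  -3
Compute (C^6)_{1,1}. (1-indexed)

tr C = 4 and det C = 3, so the characteristic polynomial is λ² − (4)λ + (3) with roots 1 and 3.
Eigenvectors give P = [[1, 3], [-1, -2]] with P⁻¹ = [[-2, -3], [1, 1]], and C = P·diag(1, 3)·P⁻¹.
Then C^6 = P·diag(1, 729)·P⁻¹ = [[1, 2187], [-1, -1458]] · [[-2, -3], [1, 1]] = [[2185, 2184], [-1456, -1455]].

2185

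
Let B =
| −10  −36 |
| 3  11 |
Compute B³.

[[−28, −108], [9, 35]]

tr B = 1 and det B = −2, so the characteristic polynomial is λ² − (1)λ + (−2) with roots 2 and −1.
Eigenvectors give P = [[−3, 4], [1, −1]] with P⁻¹ = [[1, 4], [1, 3]], and B = P·diag(2, −1)·P⁻¹.
Then B³ = P·diag(8, −1)·P⁻¹ = [[−24, −4], [8, 1]] · [[1, 4], [1, 3]] = [[−28, −108], [9, 35]].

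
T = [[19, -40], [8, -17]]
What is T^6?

tr T = 2 and det T = -3, so the characteristic polynomial is λ² − (2)λ + (-3) with roots -1 and 3.
Eigenvectors give P = [[2, 5], [1, 2]] with P⁻¹ = [[-2, 5], [1, -2]], and T = P·diag(-1, 3)·P⁻¹.
Then T^6 = P·diag(1, 729)·P⁻¹ = [[2, 3645], [1, 1458]] · [[-2, 5], [1, -2]] = [[3641, -7280], [1456, -2911]].

[[3641, -7280], [1456, -2911]]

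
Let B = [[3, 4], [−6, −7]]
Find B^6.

[[−1455, −1456], [2184, 2185]]

tr B = −4 and det B = 3, so the characteristic polynomial is λ² − (−4)λ + (3) with roots −1 and −3.
Eigenvectors give P = [[−1, −2], [1, 3]] with P⁻¹ = [[−3, −2], [1, 1]], and B = P·diag(−1, −3)·P⁻¹.
Then B^6 = P·diag(1, 729)·P⁻¹ = [[−1, −1458], [1, 2187]] · [[−3, −2], [1, 1]] = [[−1455, −1456], [2184, 2185]].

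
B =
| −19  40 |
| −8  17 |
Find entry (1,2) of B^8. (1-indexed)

−65600

tr B = −2 and det B = −3, so the characteristic polynomial is λ² − (−2)λ + (−3) with roots −3 and 1.
Eigenvectors give P = [[5, 2], [2, 1]] with P⁻¹ = [[1, −2], [−2, 5]], and B = P·diag(−3, 1)·P⁻¹.
Then B^8 = P·diag(6561, 1)·P⁻¹ = [[32805, 2], [13122, 1]] · [[1, −2], [−2, 5]] = [[32801, −65600], [13120, −26239]].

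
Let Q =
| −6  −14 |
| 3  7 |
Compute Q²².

[[−6, −14], [3, 7]]

Q² = Q (a projection; rank 1, trace 1), so Q²² = Q.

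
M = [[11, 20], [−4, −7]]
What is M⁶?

tr M = 4 and det M = 3, so the characteristic polynomial is λ² − (4)λ + (3) with roots 3 and 1.
Eigenvectors give P = [[−5, −2], [2, 1]] with P⁻¹ = [[−1, −2], [2, 5]], and M = P·diag(3, 1)·P⁻¹.
Then M⁶ = P·diag(729, 1)·P⁻¹ = [[−3645, −2], [1458, 1]] · [[−1, −2], [2, 5]] = [[3641, 7280], [−1456, −2911]].

[[3641, 7280], [−1456, −2911]]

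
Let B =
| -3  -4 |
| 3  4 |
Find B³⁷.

B² = B (a projection; rank 1, trace 1), so B³⁷ = B.

[[-3, -4], [3, 4]]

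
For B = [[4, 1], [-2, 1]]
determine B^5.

tr B = 5 and det B = 6, so the characteristic polynomial is λ² − (5)λ + (6) with roots 2 and 3.
Eigenvectors give P = [[-1, -1], [2, 1]] with P⁻¹ = [[1, 1], [-2, -1]], and B = P·diag(2, 3)·P⁻¹.
Then B^5 = P·diag(32, 243)·P⁻¹ = [[-32, -243], [64, 243]] · [[1, 1], [-2, -1]] = [[454, 211], [-422, -179]].

[[454, 211], [-422, -179]]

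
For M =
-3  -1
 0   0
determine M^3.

M^2 = [[9, 3], [0, 0]]
M^3 = [[-27, -9], [0, 0]]

[[-27, -9], [0, 0]]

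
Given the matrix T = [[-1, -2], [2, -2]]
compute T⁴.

T² = [[-3, 6], [-6, 0]]
T³ = [[15, -6], [6, 12]]
T⁴ = [[-27, -18], [18, -36]]

[[-27, -18], [18, -36]]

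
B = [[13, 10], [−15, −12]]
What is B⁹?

tr B = 1 and det B = −6, so the characteristic polynomial is λ² − (1)λ + (−6) with roots −2 and 3.
Eigenvectors give P = [[−2, −1], [3, 1]] with P⁻¹ = [[1, 1], [−3, −2]], and B = P·diag(−2, 3)·P⁻¹.
Then B⁹ = P·diag(−512, 19683)·P⁻¹ = [[1024, −19683], [−1536, 19683]] · [[1, 1], [−3, −2]] = [[60073, 40390], [−60585, −40902]].

[[60073, 40390], [−60585, −40902]]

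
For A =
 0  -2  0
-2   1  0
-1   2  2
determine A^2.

[[4, -2, 0], [-2, 5, 0], [-6, 8, 4]]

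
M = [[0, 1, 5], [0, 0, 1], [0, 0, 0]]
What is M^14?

M is strictly triangular, hence nilpotent: M^3 = 0, so M^14 = 0.

[[0, 0, 0], [0, 0, 0], [0, 0, 0]]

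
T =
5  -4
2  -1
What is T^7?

[[4373, -4372], [2186, -2185]]

tr T = 4 and det T = 3, so the characteristic polynomial is λ² − (4)λ + (3) with roots 1 and 3.
Eigenvectors give P = [[-1, 2], [-1, 1]] with P⁻¹ = [[1, -2], [1, -1]], and T = P·diag(1, 3)·P⁻¹.
Then T^7 = P·diag(1, 2187)·P⁻¹ = [[-1, 4374], [-1, 2187]] · [[1, -2], [1, -1]] = [[4373, -4372], [2186, -2185]].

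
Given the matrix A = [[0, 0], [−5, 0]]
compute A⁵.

A is strictly triangular, hence nilpotent: A² = 0, so A⁵ = 0.

[[0, 0], [0, 0]]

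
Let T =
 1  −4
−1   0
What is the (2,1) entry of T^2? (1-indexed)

−1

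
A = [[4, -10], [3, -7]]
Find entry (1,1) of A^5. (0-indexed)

-187

tr A = -3 and det A = 2, so the characteristic polynomial is λ² − (-3)λ + (2) with roots -1 and -2.
Eigenvectors give P = [[-2, -5], [-1, -3]] with P⁻¹ = [[-3, 5], [1, -2]], and A = P·diag(-1, -2)·P⁻¹.
Then A^5 = P·diag(-1, -32)·P⁻¹ = [[2, 160], [1, 96]] · [[-3, 5], [1, -2]] = [[154, -310], [93, -187]].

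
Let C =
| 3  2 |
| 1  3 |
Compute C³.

[[45, 58], [29, 45]]

C² = [[11, 12], [6, 11]]
C³ = [[45, 58], [29, 45]]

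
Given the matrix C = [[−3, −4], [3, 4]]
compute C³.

C² = C (a projection; rank 1, trace 1), so C³ = C.

[[−3, −4], [3, 4]]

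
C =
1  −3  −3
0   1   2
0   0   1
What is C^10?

C = I + N where N = [[0, −3, −3], [0, 0, 2], [0, 0, 0]] is strictly upper-triangular, so N^3 = 0.
(I + N)^10 = I + 10·N + 45·N^2 = [[1, −30, −300], [0, 1, 20], [0, 0, 1]].

[[1, −30, −300], [0, 1, 20], [0, 0, 1]]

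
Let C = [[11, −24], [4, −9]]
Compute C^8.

tr C = 2 and det C = −3, so the characteristic polynomial is λ² − (2)λ + (−3) with roots −1 and 3.
Eigenvectors give P = [[2, −3], [1, −1]] with P⁻¹ = [[−1, 3], [−1, 2]], and C = P·diag(−1, 3)·P⁻¹.
Then C^8 = P·diag(1, 6561)·P⁻¹ = [[2, −19683], [1, −6561]] · [[−1, 3], [−1, 2]] = [[19681, −39360], [6560, −13119]].

[[19681, −39360], [6560, −13119]]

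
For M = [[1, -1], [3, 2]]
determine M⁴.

[[-23, 3], [-9, -26]]

M² = [[-2, -3], [9, 1]]
M³ = [[-11, -4], [12, -7]]
M⁴ = [[-23, 3], [-9, -26]]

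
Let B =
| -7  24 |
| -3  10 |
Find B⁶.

[[-503, 1512], [-189, 568]]

tr B = 3 and det B = 2, so the characteristic polynomial is λ² − (3)λ + (2) with roots 1 and 2.
Eigenvectors give P = [[3, -8], [1, -3]] with P⁻¹ = [[3, -8], [1, -3]], and B = P·diag(1, 2)·P⁻¹.
Then B⁶ = P·diag(1, 64)·P⁻¹ = [[3, -512], [1, -192]] · [[3, -8], [1, -3]] = [[-503, 1512], [-189, 568]].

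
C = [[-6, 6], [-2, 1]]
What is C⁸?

tr C = -5 and det C = 6, so the characteristic polynomial is λ² − (-5)λ + (6) with roots -3 and -2.
Eigenvectors give P = [[-2, -3], [-1, -2]] with P⁻¹ = [[-2, 3], [1, -2]], and C = P·diag(-3, -2)·P⁻¹.
Then C⁸ = P·diag(6561, 256)·P⁻¹ = [[-13122, -768], [-6561, -512]] · [[-2, 3], [1, -2]] = [[25476, -37830], [12610, -18659]].

[[25476, -37830], [12610, -18659]]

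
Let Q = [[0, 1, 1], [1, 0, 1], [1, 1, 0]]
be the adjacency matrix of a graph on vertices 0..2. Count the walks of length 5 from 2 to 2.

The number of length-5 walks from vertex 2 to vertex 2 is entry (2,2) of Q⁵, where Q is the adjacency matrix.
Q² = [[2, 1, 1], [1, 2, 1], [1, 1, 2]]
Q³ = [[2, 3, 3], [3, 2, 3], [3, 3, 2]]
Q⁴ = [[6, 5, 5], [5, 6, 5], [5, 5, 6]]
Q⁵ = [[10, 11, 11], [11, 10, 11], [11, 11, 10]]

10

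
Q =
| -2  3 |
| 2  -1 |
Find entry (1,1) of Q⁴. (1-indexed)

154

Q² = [[10, -9], [-6, 7]]
Q³ = [[-38, 39], [26, -25]]
Q⁴ = [[154, -153], [-102, 103]]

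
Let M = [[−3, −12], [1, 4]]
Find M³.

[[−3, −12], [1, 4]]

M² = M (a projection; rank 1, trace 1), so M³ = M.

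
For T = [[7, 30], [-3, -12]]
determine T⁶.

tr T = -5 and det T = 6, so the characteristic polynomial is λ² − (-5)λ + (6) with roots -2 and -3.
Eigenvectors give P = [[-10, -3], [3, 1]] with P⁻¹ = [[-1, -3], [3, 10]], and T = P·diag(-2, -3)·P⁻¹.
Then T⁶ = P·diag(64, 729)·P⁻¹ = [[-640, -2187], [192, 729]] · [[-1, -3], [3, 10]] = [[-5921, -19950], [1995, 6714]].

[[-5921, -19950], [1995, 6714]]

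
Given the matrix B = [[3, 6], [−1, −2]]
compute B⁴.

[[3, 6], [−1, −2]]

B² = B (a projection; rank 1, trace 1), so B⁴ = B.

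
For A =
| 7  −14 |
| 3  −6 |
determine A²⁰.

[[7, −14], [3, −6]]

A² = A (a projection; rank 1, trace 1), so A²⁰ = A.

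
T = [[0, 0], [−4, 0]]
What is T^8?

[[0, 0], [0, 0]]

T is strictly triangular, hence nilpotent: T^2 = 0, so T^8 = 0.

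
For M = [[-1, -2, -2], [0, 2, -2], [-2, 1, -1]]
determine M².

[[5, -4, 8], [4, 2, -2], [4, 5, 3]]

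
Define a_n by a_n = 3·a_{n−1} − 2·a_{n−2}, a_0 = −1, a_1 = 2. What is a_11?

With companion matrix B = [[3, −2], [1, 0]], [a_n, a_{n−1}]ᵀ = B·[a_{n−1}, a_{n−2}]ᵀ, so [a_11, a_10]ᵀ = B^10·[a_1, a_0]ᵀ.
B^10 = [[2047, −2046], [1023, −1022]], giving [a_11, a_10]ᵀ = [[6140], [3068]].

6140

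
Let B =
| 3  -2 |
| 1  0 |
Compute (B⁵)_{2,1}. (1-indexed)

tr B = 3 and det B = 2, so the characteristic polynomial is λ² − (3)λ + (2) with roots 1 and 2.
Eigenvectors give P = [[1, 2], [1, 1]] with P⁻¹ = [[-1, 2], [1, -1]], and B = P·diag(1, 2)·P⁻¹.
Then B⁵ = P·diag(1, 32)·P⁻¹ = [[1, 64], [1, 32]] · [[-1, 2], [1, -1]] = [[63, -62], [31, -30]].

31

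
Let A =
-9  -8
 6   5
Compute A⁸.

[[26241, 26240], [-19680, -19679]]

tr A = -4 and det A = 3, so the characteristic polynomial is λ² − (-4)λ + (3) with roots -1 and -3.
Eigenvectors give P = [[1, 4], [-1, -3]] with P⁻¹ = [[-3, -4], [1, 1]], and A = P·diag(-1, -3)·P⁻¹.
Then A⁸ = P·diag(1, 6561)·P⁻¹ = [[1, 26244], [-1, -19683]] · [[-3, -4], [1, 1]] = [[26241, 26240], [-19680, -19679]].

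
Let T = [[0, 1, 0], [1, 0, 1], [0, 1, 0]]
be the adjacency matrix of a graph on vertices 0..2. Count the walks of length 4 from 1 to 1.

4

The number of length-4 walks from vertex 1 to vertex 1 is entry (1,1) of T^4, where T is the adjacency matrix.
T^2 = [[1, 0, 1], [0, 2, 0], [1, 0, 1]]
T^3 = [[0, 2, 0], [2, 0, 2], [0, 2, 0]]
T^4 = [[2, 0, 2], [0, 4, 0], [2, 0, 2]]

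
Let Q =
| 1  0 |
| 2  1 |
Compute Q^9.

[[1, 0], [18, 1]]

Q = I + N where N = [[0, 0], [2, 0]] is strictly lower-triangular, so N^2 = 0.
(I + N)^9 = I + 9·N = [[1, 0], [18, 1]].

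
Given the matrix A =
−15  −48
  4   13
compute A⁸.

tr A = −2 and det A = −3, so the characteristic polynomial is λ² − (−2)λ + (−3) with roots −3 and 1.
Eigenvectors give P = [[−4, −3], [1, 1]] with P⁻¹ = [[−1, −3], [1, 4]], and A = P·diag(−3, 1)·P⁻¹.
Then A⁸ = P·diag(6561, 1)·P⁻¹ = [[−26244, −3], [6561, 1]] · [[−1, −3], [1, 4]] = [[26241, 78720], [−6560, −19679]].

[[26241, 78720], [−6560, −19679]]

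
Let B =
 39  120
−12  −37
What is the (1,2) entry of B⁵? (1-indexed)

tr B = 2 and det B = −3, so the characteristic polynomial is λ² − (2)λ + (−3) with roots 3 and −1.
Eigenvectors give P = [[10, −3], [−3, 1]] with P⁻¹ = [[1, 3], [3, 10]], and B = P·diag(3, −1)·P⁻¹.
Then B⁵ = P·diag(243, −1)·P⁻¹ = [[2430, 3], [−729, −1]] · [[1, 3], [3, 10]] = [[2439, 7320], [−732, −2197]].

7320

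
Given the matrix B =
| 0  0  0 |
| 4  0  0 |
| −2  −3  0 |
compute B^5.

B is strictly triangular, hence nilpotent: B^3 = 0, so B^5 = 0.

[[0, 0, 0], [0, 0, 0], [0, 0, 0]]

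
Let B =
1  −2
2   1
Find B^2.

[[−3, −4], [4, −3]]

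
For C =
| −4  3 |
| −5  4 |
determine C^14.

[[1, 0], [0, 1]]

C² = I (check: tr C = 0 and det C = −1), so C^14 = I since 14 is even.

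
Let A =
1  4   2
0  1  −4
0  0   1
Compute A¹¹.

A = I + N where N = [[0, 4, 2], [0, 0, −4], [0, 0, 0]] is strictly upper-triangular, so N³ = 0.
(I + N)¹¹ = I + 11·N + 55·N² = [[1, 44, −858], [0, 1, −44], [0, 0, 1]].

[[1, 44, −858], [0, 1, −44], [0, 0, 1]]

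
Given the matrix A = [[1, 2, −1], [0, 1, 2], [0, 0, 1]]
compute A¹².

A = I + N where N = [[0, 2, −1], [0, 0, 2], [0, 0, 0]] is strictly upper-triangular, so N³ = 0.
(I + N)¹² = I + 12·N + 66·N² = [[1, 24, 252], [0, 1, 24], [0, 0, 1]].

[[1, 24, 252], [0, 1, 24], [0, 0, 1]]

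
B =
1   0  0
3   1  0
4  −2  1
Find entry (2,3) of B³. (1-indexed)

0

B = I + N where N = [[0, 0, 0], [3, 0, 0], [4, −2, 0]] is strictly lower-triangular, so N³ = 0.
(I + N)³ = I + 3·N + 3·N² = [[1, 0, 0], [9, 1, 0], [−6, −6, 1]].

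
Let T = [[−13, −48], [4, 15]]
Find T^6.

[[−2183, −8736], [728, 2913]]

tr T = 2 and det T = −3, so the characteristic polynomial is λ² − (2)λ + (−3) with roots 3 and −1.
Eigenvectors give P = [[−3, 4], [1, −1]] with P⁻¹ = [[1, 4], [1, 3]], and T = P·diag(3, −1)·P⁻¹.
Then T^6 = P·diag(729, 1)·P⁻¹ = [[−2187, 4], [729, −1]] · [[1, 4], [1, 3]] = [[−2183, −8736], [728, 2913]].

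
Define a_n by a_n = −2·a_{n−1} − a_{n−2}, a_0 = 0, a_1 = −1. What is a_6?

6

With companion matrix T = [[−2, −1], [1, 0]], [a_n, a_{n−1}]ᵀ = T·[a_{n−1}, a_{n−2}]ᵀ, so [a_6, a_5]ᵀ = T⁵·[a_1, a_0]ᵀ.
T⁵ = [[−6, −5], [5, 4]], giving [a_6, a_5]ᵀ = [[6], [−5]].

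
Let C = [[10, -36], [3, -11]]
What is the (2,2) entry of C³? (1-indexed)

-35

tr C = -1 and det C = -2, so the characteristic polynomial is λ² − (-1)λ + (-2) with roots -2 and 1.
Eigenvectors give P = [[3, 4], [1, 1]] with P⁻¹ = [[-1, 4], [1, -3]], and C = P·diag(-2, 1)·P⁻¹.
Then C³ = P·diag(-8, 1)·P⁻¹ = [[-24, 4], [-8, 1]] · [[-1, 4], [1, -3]] = [[28, -108], [9, -35]].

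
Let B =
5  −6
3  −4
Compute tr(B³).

tr B = 1 and det B = −2, so the characteristic polynomial is λ² − (1)λ + (−2) with roots 2 and −1.
Eigenvectors give P = [[2, −1], [1, −1]] with P⁻¹ = [[1, −1], [1, −2]], and B = P·diag(2, −1)·P⁻¹.
Then B³ = P·diag(8, −1)·P⁻¹ = [[16, 1], [8, 1]] · [[1, −1], [1, −2]] = [[17, −18], [9, −10]].

7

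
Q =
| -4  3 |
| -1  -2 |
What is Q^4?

Q^2 = [[13, -18], [6, 1]]
Q^3 = [[-34, 75], [-25, 16]]
Q^4 = [[61, -252], [84, -107]]

[[61, -252], [84, -107]]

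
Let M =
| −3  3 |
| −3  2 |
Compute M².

[[0, −3], [3, −5]]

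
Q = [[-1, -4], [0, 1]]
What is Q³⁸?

Q² = I (check: tr Q = 0 and det Q = -1), so Q³⁸ = I since 38 is even.

[[1, 0], [0, 1]]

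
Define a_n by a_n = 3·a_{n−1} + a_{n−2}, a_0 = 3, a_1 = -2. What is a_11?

With companion matrix Q = [[3, 1], [1, 0]], [a_n, a_{n−1}]ᵀ = Q·[a_{n−1}, a_{n−2}]ᵀ, so [a_11, a_10]ᵀ = Q¹⁰·[a_1, a_0]ᵀ.
Q¹⁰ = [[141481, 42837], [42837, 12970]], giving [a_11, a_10]ᵀ = [[-154451], [-46764]].

-154451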